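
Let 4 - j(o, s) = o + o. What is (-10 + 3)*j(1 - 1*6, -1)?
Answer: -98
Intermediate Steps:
j(o, s) = 4 - 2*o (j(o, s) = 4 - (o + o) = 4 - 2*o)
(-10 + 3)*j(1 - 1*6, -1) = (-10 + 3)*(4 - 2*(1 - 1*6)) = -7*(4 - 2*(1 - 6)) = -7*(4 - 2*(-5)) = -7*(4 + 10) = -7*14 = -98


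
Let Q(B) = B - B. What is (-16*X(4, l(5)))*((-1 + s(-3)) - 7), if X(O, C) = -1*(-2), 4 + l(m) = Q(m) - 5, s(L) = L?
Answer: 352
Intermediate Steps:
Q(B) = 0
l(m) = -9 (l(m) = -4 + (0 - 5) = -4 - 5 = -9)
X(O, C) = 2
(-16*X(4, l(5)))*((-1 + s(-3)) - 7) = (-16*2)*((-1 - 3) - 7) = -32*(-4 - 7) = -32*(-11) = 352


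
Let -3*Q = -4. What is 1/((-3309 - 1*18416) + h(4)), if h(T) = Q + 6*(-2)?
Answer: -3/65207 ≈ -4.6007e-5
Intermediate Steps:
Q = 4/3 (Q = -1/3*(-4) = 4/3 ≈ 1.3333)
h(T) = -32/3 (h(T) = 4/3 + 6*(-2) = 4/3 - 12 = -32/3)
1/((-3309 - 1*18416) + h(4)) = 1/((-3309 - 1*18416) - 32/3) = 1/((-3309 - 18416) - 32/3) = 1/(-21725 - 32/3) = 1/(-65207/3) = -3/65207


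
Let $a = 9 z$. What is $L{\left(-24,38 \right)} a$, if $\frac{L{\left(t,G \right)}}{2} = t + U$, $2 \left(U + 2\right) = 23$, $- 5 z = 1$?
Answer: $\frac{261}{5} \approx 52.2$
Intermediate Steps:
$z = - \frac{1}{5}$ ($z = \left(- \frac{1}{5}\right) 1 = - \frac{1}{5} \approx -0.2$)
$U = \frac{19}{2}$ ($U = -2 + \frac{1}{2} \cdot 23 = -2 + \frac{23}{2} = \frac{19}{2} \approx 9.5$)
$L{\left(t,G \right)} = 19 + 2 t$ ($L{\left(t,G \right)} = 2 \left(t + \frac{19}{2}\right) = 2 \left(\frac{19}{2} + t\right) = 19 + 2 t$)
$a = - \frac{9}{5}$ ($a = 9 \left(- \frac{1}{5}\right) = - \frac{9}{5} \approx -1.8$)
$L{\left(-24,38 \right)} a = \left(19 + 2 \left(-24\right)\right) \left(- \frac{9}{5}\right) = \left(19 - 48\right) \left(- \frac{9}{5}\right) = \left(-29\right) \left(- \frac{9}{5}\right) = \frac{261}{5}$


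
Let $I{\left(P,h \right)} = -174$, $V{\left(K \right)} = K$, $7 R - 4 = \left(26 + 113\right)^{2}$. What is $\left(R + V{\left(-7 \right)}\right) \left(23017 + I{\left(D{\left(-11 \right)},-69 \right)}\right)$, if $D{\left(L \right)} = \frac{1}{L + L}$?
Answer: $\frac{440321668}{7} \approx 6.2903 \cdot 10^{7}$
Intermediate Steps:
$R = \frac{19325}{7}$ ($R = \frac{4}{7} + \frac{\left(26 + 113\right)^{2}}{7} = \frac{4}{7} + \frac{139^{2}}{7} = \frac{4}{7} + \frac{1}{7} \cdot 19321 = \frac{4}{7} + \frac{19321}{7} = \frac{19325}{7} \approx 2760.7$)
$D{\left(L \right)} = \frac{1}{2 L}$
$\left(R + V{\left(-7 \right)}\right) \left(23017 + I{\left(D{\left(-11 \right)},-69 \right)}\right) = \left(\frac{19325}{7} - 7\right) \left(23017 - 174\right) = \frac{19276}{7} \cdot 22843 = \frac{440321668}{7}$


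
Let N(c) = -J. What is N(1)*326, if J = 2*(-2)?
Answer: 1304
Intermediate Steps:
J = -4
N(c) = 4 (N(c) = -1*(-4) = 4)
N(1)*326 = 4*326 = 1304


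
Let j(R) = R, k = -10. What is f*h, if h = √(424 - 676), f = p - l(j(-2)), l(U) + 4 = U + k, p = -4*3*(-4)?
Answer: 384*I*√7 ≈ 1016.0*I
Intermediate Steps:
p = 48 (p = -12*(-4) = 48)
l(U) = -14 + U (l(U) = -4 + (U - 10) = -4 + (-10 + U) = -14 + U)
f = 64 (f = 48 - (-14 - 2) = 48 - 1*(-16) = 48 + 16 = 64)
h = 6*I*√7 (h = √(-252) = 6*I*√7 ≈ 15.875*I)
f*h = 64*(6*I*√7) = 384*I*√7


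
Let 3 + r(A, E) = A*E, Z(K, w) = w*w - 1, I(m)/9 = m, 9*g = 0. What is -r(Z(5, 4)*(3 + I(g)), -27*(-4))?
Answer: -4857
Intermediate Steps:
g = 0 (g = (1/9)*0 = 0)
I(m) = 9*m
Z(K, w) = -1 + w**2 (Z(K, w) = w**2 - 1 = -1 + w**2)
r(A, E) = -3 + A*E
-r(Z(5, 4)*(3 + I(g)), -27*(-4)) = -(-3 + ((-1 + 4**2)*(3 + 9*0))*(-27*(-4))) = -(-3 + ((-1 + 16)*(3 + 0))*108) = -(-3 + (15*3)*108) = -(-3 + 45*108) = -(-3 + 4860) = -1*4857 = -4857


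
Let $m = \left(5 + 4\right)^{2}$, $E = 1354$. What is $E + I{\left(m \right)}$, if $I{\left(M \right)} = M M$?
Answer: $7915$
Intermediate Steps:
$m = 81$ ($m = 9^{2} = 81$)
$I{\left(M \right)} = M^{2}$
$E + I{\left(m \right)} = 1354 + 81^{2} = 1354 + 6561 = 7915$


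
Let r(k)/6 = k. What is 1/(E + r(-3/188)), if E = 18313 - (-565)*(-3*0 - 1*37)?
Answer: -94/243657 ≈ -0.00038579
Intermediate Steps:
r(k) = 6*k
E = -2592 (E = 18313 - (-565)*(0 - 37) = 18313 - (-565)*(-37) = 18313 - 1*20905 = 18313 - 20905 = -2592)
1/(E + r(-3/188)) = 1/(-2592 + 6*(-3/188)) = 1/(-2592 - 9/94) = 1/(-243657/94) = -94/243657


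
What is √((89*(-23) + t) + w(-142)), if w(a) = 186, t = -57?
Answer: I*√1918 ≈ 43.795*I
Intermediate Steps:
√((89*(-23) + t) + w(-142)) = √((89*(-23) - 57) + 186) = √((-2047 - 57) + 186) = √(-2104 + 186) = √(-1918) = I*√1918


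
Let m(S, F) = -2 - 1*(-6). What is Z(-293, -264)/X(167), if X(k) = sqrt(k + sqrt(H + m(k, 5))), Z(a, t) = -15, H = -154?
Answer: -15/sqrt(167 + 5*I*sqrt(6)) ≈ -1.1584 + 0.042421*I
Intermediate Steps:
m(S, F) = 4 (m(S, F) = -2 + 6 = 4)
X(k) = sqrt(k + 5*I*sqrt(6)) (X(k) = sqrt(k + sqrt(-154 + 4)) = sqrt(k + sqrt(-150)) = sqrt(k + 5*I*sqrt(6)))
Z(-293, -264)/X(167) = -15/sqrt(167 + 5*I*sqrt(6))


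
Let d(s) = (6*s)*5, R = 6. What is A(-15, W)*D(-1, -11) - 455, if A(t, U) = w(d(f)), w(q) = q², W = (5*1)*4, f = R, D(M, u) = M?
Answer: -32855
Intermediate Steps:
f = 6
d(s) = 30*s
W = 20 (W = 5*4 = 20)
A(t, U) = 32400 (A(t, U) = (30*6)² = 180² = 32400)
A(-15, W)*D(-1, -11) - 455 = 32400*(-1) - 455 = -32400 - 455 = -32855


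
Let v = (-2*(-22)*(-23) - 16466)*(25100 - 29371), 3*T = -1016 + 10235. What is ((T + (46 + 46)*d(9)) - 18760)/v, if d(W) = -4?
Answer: -16055/74648538 ≈ -0.00021507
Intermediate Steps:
T = 3073 (T = (-1016 + 10235)/3 = (⅓)*9219 = 3073)
v = 74648538 (v = (44*(-23) - 16466)*(-4271) = (-1012 - 16466)*(-4271) = -17478*(-4271) = 74648538)
((T + (46 + 46)*d(9)) - 18760)/v = ((3073 + (46 + 46)*(-4)) - 18760)/74648538 = ((3073 + 92*(-4)) - 18760)*(1/74648538) = ((3073 - 368) - 18760)*(1/74648538) = (2705 - 18760)*(1/74648538) = -16055*1/74648538 = -16055/74648538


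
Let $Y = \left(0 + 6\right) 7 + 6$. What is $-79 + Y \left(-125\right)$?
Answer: $-6079$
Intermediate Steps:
$Y = 48$ ($Y = 6 \cdot 7 + 6 = 42 + 6 = 48$)
$-79 + Y \left(-125\right) = -79 + 48 \left(-125\right) = -79 - 6000 = -6079$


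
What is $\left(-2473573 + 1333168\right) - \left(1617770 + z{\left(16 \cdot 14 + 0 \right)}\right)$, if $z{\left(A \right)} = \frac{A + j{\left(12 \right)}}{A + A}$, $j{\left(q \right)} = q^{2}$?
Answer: $- \frac{77228923}{28} \approx -2.7582 \cdot 10^{6}$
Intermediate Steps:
$z{\left(A \right)} = \frac{144 + A}{2 A}$ ($z{\left(A \right)} = \frac{A + 12^{2}}{A + A} = \frac{A + 144}{2 A} = \left(144 + A\right) \frac{1}{2 A} = \frac{144 + A}{2 A}$)
$\left(-2473573 + 1333168\right) - \left(1617770 + z{\left(16 \cdot 14 + 0 \right)}\right) = \left(-2473573 + 1333168\right) - \left(1617770 + \frac{144 + \left(16 \cdot 14 + 0\right)}{2 \left(16 \cdot 14 + 0\right)}\right) = -1140405 - \left(1617770 + \frac{144 + \left(224 + 0\right)}{2 \left(224 + 0\right)}\right) = -1140405 - \left(1617770 + \frac{144 + 224}{2 \cdot 224}\right) = -1140405 - \left(1617770 + \frac{1}{2} \cdot \frac{1}{224} \cdot 368\right) = -1140405 - \frac{45297583}{28} = - \frac{77228923}{28}$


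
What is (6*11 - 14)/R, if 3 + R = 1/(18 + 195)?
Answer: -5538/319 ≈ -17.361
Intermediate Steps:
R = -638/213 (R = -3 + 1/(18 + 195) = -3 + 1/213 = -638/213 ≈ -2.9953)
(6*11 - 14)/R = (6*11 - 14)/(-638/213) = (66 - 14)*(-213/638) = 52*(-213/638) = -5538/319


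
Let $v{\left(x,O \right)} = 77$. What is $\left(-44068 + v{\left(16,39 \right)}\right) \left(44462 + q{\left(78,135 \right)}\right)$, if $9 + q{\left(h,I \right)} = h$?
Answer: $-1958963221$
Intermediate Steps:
$q{\left(h,I \right)} = -9 + h$
$\left(-44068 + v{\left(16,39 \right)}\right) \left(44462 + q{\left(78,135 \right)}\right) = \left(-44068 + 77\right) \left(44462 + \left(-9 + 78\right)\right) = - 43991 \left(44462 + 69\right) = \left(-43991\right) 44531 = -1958963221$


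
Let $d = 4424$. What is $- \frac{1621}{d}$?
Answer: $- \frac{1621}{4424} \approx -0.36641$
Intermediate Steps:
$- \frac{1621}{d} = - \frac{1621}{4424}$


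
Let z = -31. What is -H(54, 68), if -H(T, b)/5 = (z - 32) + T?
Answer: -45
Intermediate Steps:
H(T, b) = 315 - 5*T (H(T, b) = -5*((-31 - 32) + T) = -5*(-63 + T) = 315 - 5*T)
-H(54, 68) = -(315 - 5*54) = -(315 - 270) = -1*45 = -45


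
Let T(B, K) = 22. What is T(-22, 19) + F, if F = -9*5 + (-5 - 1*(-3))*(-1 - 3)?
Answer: -15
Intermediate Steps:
F = -37 (F = -45 + (-5 + 3)*(-4) = -45 - 2*(-4) = -45 + 8 = -37)
T(-22, 19) + F = 22 - 37 = -15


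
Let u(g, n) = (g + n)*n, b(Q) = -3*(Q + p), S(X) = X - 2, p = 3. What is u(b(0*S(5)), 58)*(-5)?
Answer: -14210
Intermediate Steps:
S(X) = -2 + X
b(Q) = -9 - 3*Q (b(Q) = -3*(Q + 3) = -3*(3 + Q) = -9 - 3*Q)
u(g, n) = n*(g + n)
u(b(0*S(5)), 58)*(-5) = (58*((-9 - 0*(-2 + 5)) + 58))*(-5) = (58*((-9 - 0*3) + 58))*(-5) = (58*((-9 - 3*0) + 58))*(-5) = (58*((-9 + 0) + 58))*(-5) = (58*(-9 + 58))*(-5) = (58*49)*(-5) = 2842*(-5) = -14210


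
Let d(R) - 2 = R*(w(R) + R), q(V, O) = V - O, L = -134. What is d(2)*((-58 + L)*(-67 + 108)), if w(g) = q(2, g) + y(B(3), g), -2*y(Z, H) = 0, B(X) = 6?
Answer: -47232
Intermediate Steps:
y(Z, H) = 0 (y(Z, H) = -½*0 = 0)
w(g) = 2 - g (w(g) = (2 - g) + 0 = 2 - g)
d(R) = 2 + 2*R (d(R) = 2 + R*((2 - R) + R) = 2 + R*2 = 2 + 2*R)
d(2)*((-58 + L)*(-67 + 108)) = (2 + 2*2)*((-58 - 134)*(-67 + 108)) = (2 + 4)*(-192*41) = 6*(-7872) = -47232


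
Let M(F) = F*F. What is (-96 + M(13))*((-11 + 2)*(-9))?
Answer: 5913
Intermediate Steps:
M(F) = F²
(-96 + M(13))*((-11 + 2)*(-9)) = (-96 + 13²)*((-11 + 2)*(-9)) = (-96 + 169)*(-9*(-9)) = 73*81 = 5913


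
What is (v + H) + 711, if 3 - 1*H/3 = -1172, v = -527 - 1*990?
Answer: 2719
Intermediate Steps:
v = -1517 (v = -527 - 990 = -1517)
H = 3525 (H = 9 - 3*(-1172) = 9 + 3516 = 3525)
(v + H) + 711 = (-1517 + 3525) + 711 = 2008 + 711 = 2719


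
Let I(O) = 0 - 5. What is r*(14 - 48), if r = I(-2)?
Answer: 170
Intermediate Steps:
I(O) = -5
r = -5
r*(14 - 48) = -5*(14 - 48) = -5*(-34) = 170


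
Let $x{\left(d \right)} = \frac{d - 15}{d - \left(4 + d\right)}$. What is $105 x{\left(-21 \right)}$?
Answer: $945$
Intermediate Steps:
$x{\left(d \right)} = \frac{15}{4} - \frac{d}{4}$ ($x{\left(d \right)} = \frac{-15 + d}{-4} = \left(-15 + d\right) \left(- \frac{1}{4}\right) = \frac{15}{4} - \frac{d}{4}$)
$105 x{\left(-21 \right)} = 105 \left(\frac{15}{4} - - \frac{21}{4}\right) = 105 \left(\frac{15}{4} + \frac{21}{4}\right) = 105 \cdot 9 = 945$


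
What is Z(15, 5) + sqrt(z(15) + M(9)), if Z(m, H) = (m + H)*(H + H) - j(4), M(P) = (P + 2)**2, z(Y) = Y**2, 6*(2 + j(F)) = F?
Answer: 604/3 + sqrt(346) ≈ 219.93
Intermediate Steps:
j(F) = -2 + F/6
M(P) = (2 + P)**2
Z(m, H) = 4/3 + 2*H*(H + m) (Z(m, H) = (m + H)*(H + H) - (-2 + (1/6)*4) = (H + m)*(2*H) - (-2 + 2/3) = 2*H*(H + m) - 1*(-4/3) = 2*H*(H + m) + 4/3 = 4/3 + 2*H*(H + m))
Z(15, 5) + sqrt(z(15) + M(9)) = (4/3 + 2*5**2 + 2*5*15) + sqrt(15**2 + (2 + 9)**2) = (4/3 + 2*25 + 150) + sqrt(225 + 11**2) = (4/3 + 50 + 150) + sqrt(225 + 121) = 604/3 + sqrt(346)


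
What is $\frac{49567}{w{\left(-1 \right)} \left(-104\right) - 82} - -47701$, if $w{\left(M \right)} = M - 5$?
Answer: $\frac{25903509}{542} \approx 47792.0$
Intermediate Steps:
$w{\left(M \right)} = -5 + M$ ($w{\left(M \right)} = M - 5 = -5 + M$)
$\frac{49567}{w{\left(-1 \right)} \left(-104\right) - 82} - -47701 = \frac{49567}{\left(-5 - 1\right) \left(-104\right) - 82} - -47701 = \frac{49567}{\left(-6\right) \left(-104\right) - 82} + 47701 = \frac{49567}{624 - 82} + 47701 = \frac{49567}{542} + 47701 = \frac{25903509}{542}$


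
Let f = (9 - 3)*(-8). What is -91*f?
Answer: 4368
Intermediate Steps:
f = -48 (f = 6*(-8) = -48)
-91*f = -91*(-48) = 4368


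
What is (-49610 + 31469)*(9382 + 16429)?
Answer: -468237351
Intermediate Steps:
(-49610 + 31469)*(9382 + 16429) = -18141*25811 = -468237351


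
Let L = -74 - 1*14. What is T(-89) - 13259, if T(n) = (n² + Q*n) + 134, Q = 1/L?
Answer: -457863/88 ≈ -5203.0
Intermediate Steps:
L = -88 (L = -74 - 14 = -88)
Q = -1/88 (Q = 1/(-88) = -1/88 ≈ -0.011364)
T(n) = 134 + n² - n/88 (T(n) = (n² - n/88) + 134 = 134 + n² - n/88)
T(-89) - 13259 = (134 + (-89)² - 1/88*(-89)) - 13259 = (134 + 7921 + 89/88) - 13259 = 708929/88 - 13259 = -457863/88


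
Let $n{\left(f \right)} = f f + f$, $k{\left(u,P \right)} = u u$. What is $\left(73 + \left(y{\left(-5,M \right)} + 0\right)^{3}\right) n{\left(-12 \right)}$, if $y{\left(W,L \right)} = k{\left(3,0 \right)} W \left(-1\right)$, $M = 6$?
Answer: $12038136$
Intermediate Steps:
$k{\left(u,P \right)} = u^{2}$
$n{\left(f \right)} = f + f^{2}$ ($n{\left(f \right)} = f^{2} + f = f + f^{2}$)
$y{\left(W,L \right)} = - 9 W$ ($y{\left(W,L \right)} = 3^{2} W \left(-1\right) = 9 W \left(-1\right) = - 9 W$)
$\left(73 + \left(y{\left(-5,M \right)} + 0\right)^{3}\right) n{\left(-12 \right)} = \left(73 + \left(\left(-9\right) \left(-5\right) + 0\right)^{3}\right) \left(- 12 \left(1 - 12\right)\right) = \left(73 + \left(45 + 0\right)^{3}\right) \left(\left(-12\right) \left(-11\right)\right) = \left(73 + 45^{3}\right) 132 = \left(73 + 91125\right) 132 = 91198 \cdot 132 = 12038136$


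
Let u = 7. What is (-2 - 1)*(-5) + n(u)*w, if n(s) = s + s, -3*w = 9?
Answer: -27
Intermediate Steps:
w = -3 (w = -⅓*9 = -3)
n(s) = 2*s
(-2 - 1)*(-5) + n(u)*w = (-2 - 1)*(-5) + (2*7)*(-3) = -3*(-5) + 14*(-3) = 15 - 42 = -27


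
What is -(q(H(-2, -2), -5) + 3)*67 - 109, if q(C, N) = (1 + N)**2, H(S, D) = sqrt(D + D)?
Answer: -1382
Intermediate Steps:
H(S, D) = sqrt(2)*sqrt(D) (H(S, D) = sqrt(2*D) = sqrt(2)*sqrt(D))
-(q(H(-2, -2), -5) + 3)*67 - 109 = -((1 - 5)**2 + 3)*67 - 109 = -((-4)**2 + 3)*67 - 109 = -(16 + 3)*67 - 109 = -1*19*67 - 109 = -19*67 - 109 = -1273 - 109 = -1382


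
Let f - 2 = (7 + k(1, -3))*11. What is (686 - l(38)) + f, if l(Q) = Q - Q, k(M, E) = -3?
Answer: 732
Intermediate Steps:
l(Q) = 0
f = 46 (f = 2 + (7 - 3)*11 = 2 + 4*11 = 2 + 44 = 46)
(686 - l(38)) + f = (686 - 1*0) + 46 = (686 + 0) + 46 = 686 + 46 = 732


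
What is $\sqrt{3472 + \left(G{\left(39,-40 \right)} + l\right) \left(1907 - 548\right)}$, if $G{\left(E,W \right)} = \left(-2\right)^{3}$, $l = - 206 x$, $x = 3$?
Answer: $i \sqrt{847262} \approx 920.47 i$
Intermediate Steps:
$l = -618$ ($l = \left(-206\right) 3 = -618$)
$G{\left(E,W \right)} = -8$
$\sqrt{3472 + \left(G{\left(39,-40 \right)} + l\right) \left(1907 - 548\right)} = \sqrt{3472 + \left(-8 - 618\right) \left(1907 - 548\right)} = \sqrt{3472 - 850734} = \sqrt{-847262} = i \sqrt{847262}$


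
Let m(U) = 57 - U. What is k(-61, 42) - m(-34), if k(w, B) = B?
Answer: -49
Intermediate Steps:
k(-61, 42) - m(-34) = 42 - (57 - 1*(-34)) = 42 - (57 + 34) = 42 - 1*91 = 42 - 91 = -49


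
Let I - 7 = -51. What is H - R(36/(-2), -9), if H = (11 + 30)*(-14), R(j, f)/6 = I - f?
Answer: -364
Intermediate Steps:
I = -44 (I = 7 - 51 = -44)
R(j, f) = -264 - 6*f (R(j, f) = 6*(-44 - f) = -264 - 6*f)
H = -574 (H = 41*(-14) = -574)
H - R(36/(-2), -9) = -574 - (-264 - 6*(-9)) = -574 - (-264 + 54) = -574 - 1*(-210) = -574 + 210 = -364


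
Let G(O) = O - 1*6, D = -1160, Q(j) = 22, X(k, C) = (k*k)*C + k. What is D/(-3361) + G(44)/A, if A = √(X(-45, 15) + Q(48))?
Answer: 1160/3361 + 19*√1897/3794 ≈ 0.56325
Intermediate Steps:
X(k, C) = k + C*k² (X(k, C) = k²*C + k = C*k² + k = k + C*k²)
A = 4*√1897 (A = √(-45*(1 + 15*(-45)) + 22) = √(-45*(1 - 675) + 22) = √(-45*(-674) + 22) = √(30330 + 22) = √30352 = 4*√1897 ≈ 174.22)
G(O) = -6 + O (G(O) = O - 6 = -6 + O)
D/(-3361) + G(44)/A = -1160/(-3361) + (-6 + 44)/((4*√1897)) = -1160*(-1/3361) + 38*(√1897/7588) = 1160/3361 + 19*√1897/3794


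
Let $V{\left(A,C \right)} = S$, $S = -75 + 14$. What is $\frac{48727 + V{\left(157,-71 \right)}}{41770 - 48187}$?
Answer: $- \frac{16222}{2139} \approx -7.5839$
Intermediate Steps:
$S = -61$
$V{\left(A,C \right)} = -61$
$\frac{48727 + V{\left(157,-71 \right)}}{41770 - 48187} = \frac{48727 - 61}{41770 - 48187} = \frac{48666}{-6417} = 48666 \left(- \frac{1}{6417}\right) = - \frac{16222}{2139}$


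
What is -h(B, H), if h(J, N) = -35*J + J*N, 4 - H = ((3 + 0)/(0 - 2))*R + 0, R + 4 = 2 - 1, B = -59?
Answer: -4189/2 ≈ -2094.5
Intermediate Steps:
R = -3 (R = -4 + (2 - 1) = -4 + 1 = -3)
H = -½ (H = 4 - (((3 + 0)/(0 - 2))*(-3) + 0) = 4 - ((3/(-2))*(-3) + 0) = 4 - ((3*(-½))*(-3) + 0) = 4 - (-3/2*(-3) + 0) = 4 - (9/2 + 0) = 4 - 1*9/2 = 4 - 9/2 = -½ ≈ -0.50000)
-h(B, H) = -(-59)*(-35 - ½) = -(-59)*(-71)/2 = -1*4189/2 = -4189/2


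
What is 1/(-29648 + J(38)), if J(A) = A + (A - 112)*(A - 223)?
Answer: -1/15920 ≈ -6.2814e-5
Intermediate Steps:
J(A) = A + (-223 + A)*(-112 + A) (J(A) = A + (-112 + A)*(-223 + A) = A + (-223 + A)*(-112 + A))
1/(-29648 + J(38)) = 1/(-29648 + (24976 + 38² - 334*38)) = 1/(-29648 + (24976 + 1444 - 12692)) = 1/(-29648 + 13728) = 1/(-15920) = -1/15920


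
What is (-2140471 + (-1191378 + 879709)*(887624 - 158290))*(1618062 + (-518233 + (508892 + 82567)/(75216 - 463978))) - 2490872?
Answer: -8835677291968983181057/35342 ≈ -2.5001e+17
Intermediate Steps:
(-2140471 + (-1191378 + 879709)*(887624 - 158290))*(1618062 + (-518233 + (508892 + 82567)/(75216 - 463978))) - 2490872 = (-2140471 - 311669*729334)*(1618062 + (-518233 + 591459/(-388762))) - 2490872 = (-2140471 - 227310798446)*(1618062 + (-518233 + 591459*(-1/388762))) - 2490872 = -227312938917*(1618062 + (-518233 - 53769/35342)) - 2490872 = -227312938917*(1618062 - 18315444455/35342) - 2490872 = -227312938917*38870102749/35342 - 2490872 = -8835677291880950782833/35342 - 2490872 = -8835677291968983181057/35342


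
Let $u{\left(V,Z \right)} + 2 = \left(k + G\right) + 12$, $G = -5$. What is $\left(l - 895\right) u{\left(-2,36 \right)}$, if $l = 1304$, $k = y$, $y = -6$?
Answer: $-409$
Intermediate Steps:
$k = -6$
$u{\left(V,Z \right)} = -1$ ($u{\left(V,Z \right)} = -2 + \left(\left(-6 - 5\right) + 12\right) = -2 + \left(-11 + 12\right) = -2 + 1 = -1$)
$\left(l - 895\right) u{\left(-2,36 \right)} = \left(1304 - 895\right) \left(-1\right) = 409 \left(-1\right) = -409$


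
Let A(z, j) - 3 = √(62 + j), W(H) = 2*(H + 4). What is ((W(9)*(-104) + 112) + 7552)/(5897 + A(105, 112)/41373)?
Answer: 8344409053461120/9920762256718147 - 34201680*√174/9920762256718147 ≈ 0.84111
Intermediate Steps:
W(H) = 8 + 2*H (W(H) = 2*(4 + H) = 8 + 2*H)
A(z, j) = 3 + √(62 + j)
((W(9)*(-104) + 112) + 7552)/(5897 + A(105, 112)/41373) = (((8 + 2*9)*(-104) + 112) + 7552)/(5897 + (3 + √(62 + 112))/41373) = (((8 + 18)*(-104) + 112) + 7552)/(5897 + (3 + √174)*(1/41373)) = ((26*(-104) + 112) + 7552)/(5897 + (1/13791 + √174/41373)) = ((-2704 + 112) + 7552)/(81325528/13791 + √174/41373) = (-2592 + 7552)/(81325528/13791 + √174/41373) = 4960/(81325528/13791 + √174/41373)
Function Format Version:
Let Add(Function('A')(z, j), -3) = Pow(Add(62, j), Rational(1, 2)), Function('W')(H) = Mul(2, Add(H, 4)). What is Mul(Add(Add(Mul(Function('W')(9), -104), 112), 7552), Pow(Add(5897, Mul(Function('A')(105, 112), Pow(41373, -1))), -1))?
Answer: Add(Rational(8344409053461120, 9920762256718147), Mul(Rational(-34201680, 9920762256718147), Pow(174, Rational(1, 2)))) ≈ 0.84111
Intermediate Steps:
Function('W')(H) = Add(8, Mul(2, H)) (Function('W')(H) = Mul(2, Add(4, H)) = Add(8, Mul(2, H)))
Function('A')(z, j) = Add(3, Pow(Add(62, j), Rational(1, 2)))
Mul(Add(Add(Mul(Function('W')(9), -104), 112), 7552), Pow(Add(5897, Mul(Function('A')(105, 112), Pow(41373, -1))), -1)) = Mul(Add(Add(Mul(Add(8, Mul(2, 9)), -104), 112), 7552), Pow(Add(5897, Mul(Add(3, Pow(Add(62, 112), Rational(1, 2))), Pow(41373, -1))), -1)) = Mul(Add(Add(Mul(Add(8, 18), -104), 112), 7552), Pow(Add(5897, Mul(Add(3, Pow(174, Rational(1, 2))), Rational(1, 41373))), -1)) = Mul(Add(Add(Mul(26, -104), 112), 7552), Pow(Add(5897, Add(Rational(1, 13791), Mul(Rational(1, 41373), Pow(174, Rational(1, 2))))), -1)) = Mul(Add(Add(-2704, 112), 7552), Pow(Add(Rational(81325528, 13791), Mul(Rational(1, 41373), Pow(174, Rational(1, 2)))), -1)) = Mul(Add(-2592, 7552), Pow(Add(Rational(81325528, 13791), Mul(Rational(1, 41373), Pow(174, Rational(1, 2)))), -1)) = Mul(4960, Pow(Add(Rational(81325528, 13791), Mul(Rational(1, 41373), Pow(174, Rational(1, 2)))), -1))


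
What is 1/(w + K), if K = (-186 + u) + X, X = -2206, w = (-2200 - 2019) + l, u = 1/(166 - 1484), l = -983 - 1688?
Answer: -1318/12233677 ≈ -0.00010774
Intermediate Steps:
l = -2671
u = -1/1318 (u = 1/(-1318) = -1/1318 ≈ -0.00075873)
w = -6890 (w = (-2200 - 2019) - 2671 = -4219 - 2671 = -6890)
K = -3152657/1318 (K = (-186 - 1/1318) - 2206 = -245149/1318 - 2206 = -3152657/1318 ≈ -2392.0)
1/(w + K) = 1/(-6890 - 3152657/1318) = 1/(-12233677/1318) = -1318/12233677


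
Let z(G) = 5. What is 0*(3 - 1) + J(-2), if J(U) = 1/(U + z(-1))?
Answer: 1/3 ≈ 0.33333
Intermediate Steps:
J(U) = 1/(5 + U) (J(U) = 1/(U + 5) = 1/(5 + U))
0*(3 - 1) + J(-2) = 0*(3 - 1) + 1/(5 - 2) = 0*2 + 1/3 = 0 + 1/3 = 1/3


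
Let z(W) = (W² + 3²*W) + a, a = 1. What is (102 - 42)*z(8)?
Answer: 8220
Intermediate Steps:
z(W) = 1 + W² + 9*W (z(W) = (W² + 3²*W) + 1 = (W² + 9*W) + 1 = 1 + W² + 9*W)
(102 - 42)*z(8) = (102 - 42)*(1 + 8² + 9*8) = 60*(1 + 64 + 72) = 60*137 = 8220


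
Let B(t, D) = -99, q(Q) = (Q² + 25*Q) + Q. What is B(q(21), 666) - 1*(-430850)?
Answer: 430751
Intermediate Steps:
q(Q) = Q² + 26*Q
B(q(21), 666) - 1*(-430850) = -99 - 1*(-430850) = -99 + 430850 = 430751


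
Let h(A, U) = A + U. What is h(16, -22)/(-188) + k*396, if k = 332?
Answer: 12358371/94 ≈ 1.3147e+5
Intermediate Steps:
h(16, -22)/(-188) + k*396 = (16 - 22)/(-188) + 332*396 = -6*(-1/188) + 131472 = 3/94 + 131472 = 12358371/94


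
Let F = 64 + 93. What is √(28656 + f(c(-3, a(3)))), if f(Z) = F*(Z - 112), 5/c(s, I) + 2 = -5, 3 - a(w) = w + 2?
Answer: √537033/7 ≈ 104.69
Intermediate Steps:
a(w) = 1 - w (a(w) = 3 - (w + 2) = 3 - (2 + w) = 3 + (-2 - w) = 1 - w)
c(s, I) = -5/7 (c(s, I) = 5/(-2 - 5) = 5/(-7) = 5*(-⅐) = -5/7)
F = 157
f(Z) = -17584 + 157*Z (f(Z) = 157*(Z - 112) = 157*(-112 + Z) = -17584 + 157*Z)
√(28656 + f(c(-3, a(3)))) = √(28656 + (-17584 + 157*(-5/7))) = √(28656 + (-17584 - 785/7)) = √(28656 - 123873/7) = √(76719/7) = √537033/7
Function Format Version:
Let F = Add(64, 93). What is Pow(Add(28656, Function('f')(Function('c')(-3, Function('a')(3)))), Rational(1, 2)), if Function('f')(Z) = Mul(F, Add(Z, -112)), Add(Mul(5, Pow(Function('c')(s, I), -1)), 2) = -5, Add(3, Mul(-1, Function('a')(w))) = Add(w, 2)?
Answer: Mul(Rational(1, 7), Pow(537033, Rational(1, 2))) ≈ 104.69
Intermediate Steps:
Function('a')(w) = Add(1, Mul(-1, w)) (Function('a')(w) = Add(3, Mul(-1, Add(w, 2))) = Add(3, Mul(-1, Add(2, w))) = Add(3, Add(-2, Mul(-1, w))) = Add(1, Mul(-1, w)))
Function('c')(s, I) = Rational(-5, 7) (Function('c')(s, I) = Mul(5, Pow(Add(-2, -5), -1)) = Mul(5, Pow(-7, -1)) = Mul(5, Rational(-1, 7)) = Rational(-5, 7))
F = 157
Function('f')(Z) = Add(-17584, Mul(157, Z)) (Function('f')(Z) = Mul(157, Add(Z, -112)) = Mul(157, Add(-112, Z)) = Add(-17584, Mul(157, Z)))
Pow(Add(28656, Function('f')(Function('c')(-3, Function('a')(3)))), Rational(1, 2)) = Pow(Add(28656, Add(-17584, Mul(157, Rational(-5, 7)))), Rational(1, 2)) = Pow(Add(28656, Add(-17584, Rational(-785, 7))), Rational(1, 2)) = Pow(Add(28656, Rational(-123873, 7)), Rational(1, 2)) = Pow(Rational(76719, 7), Rational(1, 2)) = Mul(Rational(1, 7), Pow(537033, Rational(1, 2)))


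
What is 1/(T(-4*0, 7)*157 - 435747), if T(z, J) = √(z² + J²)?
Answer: -1/434648 ≈ -2.3007e-6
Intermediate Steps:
T(z, J) = √(J² + z²)
1/(T(-4*0, 7)*157 - 435747) = 1/(√(7² + (-4*0)²)*157 - 435747) = 1/(√(49 + 0²)*157 - 435747) = 1/(√(49 + 0)*157 - 435747) = 1/(√49*157 - 435747) = 1/(7*157 - 435747) = 1/(1099 - 435747) = 1/(-434648) = -1/434648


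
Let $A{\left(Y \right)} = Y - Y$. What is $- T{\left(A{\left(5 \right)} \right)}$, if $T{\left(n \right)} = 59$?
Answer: $-59$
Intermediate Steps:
$A{\left(Y \right)} = 0$
$- T{\left(A{\left(5 \right)} \right)} = \left(-1\right) 59 = -59$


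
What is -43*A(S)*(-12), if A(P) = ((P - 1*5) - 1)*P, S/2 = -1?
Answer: 8256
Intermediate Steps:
S = -2 (S = 2*(-1) = -2)
A(P) = P*(-6 + P) (A(P) = ((P - 5) - 1)*P = ((-5 + P) - 1)*P = (-6 + P)*P = P*(-6 + P))
-43*A(S)*(-12) = -(-86)*(-6 - 2)*(-12) = -(-86)*(-8)*(-12) = -43*16*(-12) = -688*(-12) = 8256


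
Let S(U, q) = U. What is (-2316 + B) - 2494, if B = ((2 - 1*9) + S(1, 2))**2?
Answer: -4774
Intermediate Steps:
B = 36 (B = ((2 - 1*9) + 1)**2 = ((2 - 9) + 1)**2 = (-7 + 1)**2 = (-6)**2 = 36)
(-2316 + B) - 2494 = (-2316 + 36) - 2494 = -2280 - 2494 = -4774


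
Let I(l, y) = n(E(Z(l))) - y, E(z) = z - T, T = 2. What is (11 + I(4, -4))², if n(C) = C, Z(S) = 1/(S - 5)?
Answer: 144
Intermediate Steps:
Z(S) = 1/(-5 + S)
E(z) = -2 + z (E(z) = z - 1*2 = z - 2 = -2 + z)
I(l, y) = -2 + 1/(-5 + l) - y (I(l, y) = (-2 + 1/(-5 + l)) - y = -2 + 1/(-5 + l) - y)
(11 + I(4, -4))² = (11 + (1 - (-5 + 4)*(2 - 4))/(-5 + 4))² = (11 + (1 - 1*(-1)*(-2))/(-1))² = (11 - (1 - 2))² = (11 - 1*(-1))² = (11 + 1)² = 12² = 144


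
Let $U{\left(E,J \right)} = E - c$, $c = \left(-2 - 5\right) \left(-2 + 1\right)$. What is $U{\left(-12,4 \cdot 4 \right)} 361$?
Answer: $-6859$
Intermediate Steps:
$c = 7$ ($c = \left(-7\right) \left(-1\right) = 7$)
$U{\left(E,J \right)} = -7 + E$ ($U{\left(E,J \right)} = E - 7 = -7 + E$)
$U{\left(-12,4 \cdot 4 \right)} 361 = \left(-7 - 12\right) 361 = \left(-19\right) 361 = -6859$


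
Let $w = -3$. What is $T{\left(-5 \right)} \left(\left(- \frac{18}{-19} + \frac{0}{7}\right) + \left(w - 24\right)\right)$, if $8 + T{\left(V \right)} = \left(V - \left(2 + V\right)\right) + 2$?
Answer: $\frac{3960}{19} \approx 208.42$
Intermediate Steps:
$T{\left(V \right)} = -8$ ($T{\left(V \right)} = -8 + \left(\left(V - \left(2 + V\right)\right) + 2\right) = -8 + \left(-2 + 2\right) = -8 + 0 = -8$)
$T{\left(-5 \right)} \left(\left(- \frac{18}{-19} + \frac{0}{7}\right) + \left(w - 24\right)\right) = - 8 \left(\left(- \frac{18}{-19} + \frac{0}{7}\right) - 27\right) = - 8 \left(\left(\left(-18\right) \left(- \frac{1}{19}\right) + 0 \cdot \frac{1}{7}\right) - 27\right) = - 8 \left(\left(\frac{18}{19} + 0\right) - 27\right) = - 8 \left(\frac{18}{19} - 27\right) = \left(-8\right) \left(- \frac{495}{19}\right) = \frac{3960}{19}$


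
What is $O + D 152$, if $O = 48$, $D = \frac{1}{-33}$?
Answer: $\frac{1432}{33} \approx 43.394$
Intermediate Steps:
$D = - \frac{1}{33} \approx -0.030303$
$O + D 152 = 48 - \frac{152}{33} = \frac{1432}{33}$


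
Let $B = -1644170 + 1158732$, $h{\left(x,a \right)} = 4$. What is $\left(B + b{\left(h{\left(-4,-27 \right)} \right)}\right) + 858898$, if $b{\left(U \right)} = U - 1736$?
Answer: $371728$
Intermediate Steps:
$b{\left(U \right)} = -1736 + U$
$B = -485438$
$\left(B + b{\left(h{\left(-4,-27 \right)} \right)}\right) + 858898 = \left(-485438 + \left(-1736 + 4\right)\right) + 858898 = \left(-485438 - 1732\right) + 858898 = -487170 + 858898 = 371728$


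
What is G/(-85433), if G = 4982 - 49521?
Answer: 44539/85433 ≈ 0.52133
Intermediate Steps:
G = -44539
G/(-85433) = -44539/(-85433) = -44539*(-1/85433) = 44539/85433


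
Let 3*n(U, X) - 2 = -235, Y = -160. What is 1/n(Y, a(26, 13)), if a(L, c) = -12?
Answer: -3/233 ≈ -0.012876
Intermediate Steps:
n(U, X) = -233/3 (n(U, X) = 2/3 + (1/3)*(-235) = 2/3 - 235/3 = -233/3)
1/n(Y, a(26, 13)) = 1/(-233/3) = -3/233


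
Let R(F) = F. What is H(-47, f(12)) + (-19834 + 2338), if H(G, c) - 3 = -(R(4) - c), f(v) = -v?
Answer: -17509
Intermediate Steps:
H(G, c) = -1 + c (H(G, c) = 3 - (4 - c) = 3 + (-4 + c) = -1 + c)
H(-47, f(12)) + (-19834 + 2338) = (-1 - 1*12) + (-19834 + 2338) = (-1 - 12) - 17496 = -13 - 17496 = -17509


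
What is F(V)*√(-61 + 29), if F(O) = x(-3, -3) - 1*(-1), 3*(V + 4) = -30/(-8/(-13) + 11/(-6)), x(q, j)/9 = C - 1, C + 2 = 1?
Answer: -68*I*√2 ≈ -96.167*I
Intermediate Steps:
C = -1 (C = -2 + 1 = -1)
x(q, j) = -18 (x(q, j) = 9*(-1 - 1) = 9*(-2) = -18)
V = 80/19 (V = -4 + (-30/(-8/(-13) + 11/(-6)))/3 = -4 + (-30/(-8*(-1/13) + 11*(-⅙)))/3 = -4 + (-30/(8/13 - 11/6))/3 = -4 + (-30/(-95/78))/3 = -4 + (-30*(-78/95))/3 = -4 + (⅓)*(468/19) = -4 + 156/19 = 80/19 ≈ 4.2105)
F(O) = -17 (F(O) = -18 - 1*(-1) = -18 + 1 = -17)
F(V)*√(-61 + 29) = -17*√(-61 + 29) = -68*I*√2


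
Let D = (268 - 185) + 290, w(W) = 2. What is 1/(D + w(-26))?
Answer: 1/375 ≈ 0.0026667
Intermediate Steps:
D = 373 (D = 83 + 290 = 373)
1/(D + w(-26)) = 1/(373 + 2) = 1/375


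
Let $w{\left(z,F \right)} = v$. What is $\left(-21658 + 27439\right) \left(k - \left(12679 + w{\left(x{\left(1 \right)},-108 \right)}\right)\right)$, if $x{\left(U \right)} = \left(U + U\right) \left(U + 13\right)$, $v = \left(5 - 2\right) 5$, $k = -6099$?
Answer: $-108642333$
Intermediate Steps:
$v = 15$ ($v = 3 \cdot 5 = 15$)
$x{\left(U \right)} = 2 U \left(13 + U\right)$
$w{\left(z,F \right)} = 15$
$\left(-21658 + 27439\right) \left(k - \left(12679 + w{\left(x{\left(1 \right)},-108 \right)}\right)\right) = \left(-21658 + 27439\right) \left(-6099 - 12694\right) = 5781 \left(-6099 - 12694\right) = 5781 \left(-18793\right) = -108642333$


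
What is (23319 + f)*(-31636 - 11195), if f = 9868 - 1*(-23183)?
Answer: -2414383470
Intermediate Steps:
f = 33051 (f = 9868 + 23183 = 33051)
(23319 + f)*(-31636 - 11195) = (23319 + 33051)*(-31636 - 11195) = 56370*(-42831) = -2414383470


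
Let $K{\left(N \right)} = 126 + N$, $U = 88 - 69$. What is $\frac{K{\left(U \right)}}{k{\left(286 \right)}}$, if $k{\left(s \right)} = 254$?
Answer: $\frac{145}{254} \approx 0.57087$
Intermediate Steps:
$U = 19$ ($U = 88 - 69 = 19$)
$\frac{K{\left(U \right)}}{k{\left(286 \right)}} = \frac{126 + 19}{254} = 145 \cdot \frac{1}{254} = \frac{145}{254}$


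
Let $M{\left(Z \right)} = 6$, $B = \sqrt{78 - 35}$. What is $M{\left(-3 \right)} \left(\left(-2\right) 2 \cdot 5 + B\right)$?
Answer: $-120 + 6 \sqrt{43} \approx -80.655$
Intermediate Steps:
$B = \sqrt{43} \approx 6.5574$
$M{\left(-3 \right)} \left(\left(-2\right) 2 \cdot 5 + B\right) = 6 \left(\left(-2\right) 2 \cdot 5 + \sqrt{43}\right) = 6 \left(\left(-4\right) 5 + \sqrt{43}\right) = 6 \left(-20 + \sqrt{43}\right) = -120 + 6 \sqrt{43}$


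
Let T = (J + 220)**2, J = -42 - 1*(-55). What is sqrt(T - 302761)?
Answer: 6*I*sqrt(6902) ≈ 498.47*I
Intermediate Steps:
J = 13 (J = -42 + 55 = 13)
T = 54289 (T = (13 + 220)**2 = 233**2 = 54289)
sqrt(T - 302761) = sqrt(54289 - 302761) = sqrt(-248472) = 6*I*sqrt(6902)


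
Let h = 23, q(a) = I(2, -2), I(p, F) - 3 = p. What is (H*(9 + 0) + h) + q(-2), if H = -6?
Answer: -26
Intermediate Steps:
I(p, F) = 3 + p
q(a) = 5 (q(a) = 3 + 2 = 5)
(H*(9 + 0) + h) + q(-2) = (-6*(9 + 0) + 23) + 5 = (-6*9 + 23) + 5 = (-54 + 23) + 5 = -31 + 5 = -26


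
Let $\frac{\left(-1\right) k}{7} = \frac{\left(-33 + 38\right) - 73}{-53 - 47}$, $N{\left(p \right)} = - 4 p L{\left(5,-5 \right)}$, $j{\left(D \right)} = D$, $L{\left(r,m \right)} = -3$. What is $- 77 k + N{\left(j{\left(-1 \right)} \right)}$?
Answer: $\frac{8863}{25} \approx 354.52$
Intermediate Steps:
$N{\left(p \right)} = 12 p$ ($N{\left(p \right)} = - 4 p \left(-3\right) = 12 p$)
$k = - \frac{119}{25}$ ($k = - 7 \frac{\left(-33 + 38\right) - 73}{-53 - 47} = - 7 \frac{5 - 73}{-100} = - 7 \left(\left(-68\right) \left(- \frac{1}{100}\right)\right) = \left(-7\right) \frac{17}{25} = - \frac{119}{25} \approx -4.76$)
$- 77 k + N{\left(j{\left(-1 \right)} \right)} = \left(-77\right) \left(- \frac{119}{25}\right) + 12 \left(-1\right) = \frac{9163}{25} - 12 = \frac{8863}{25}$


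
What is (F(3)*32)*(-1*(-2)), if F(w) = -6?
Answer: -384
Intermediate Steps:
(F(3)*32)*(-1*(-2)) = (-6*32)*(-1*(-2)) = -192*2 = -384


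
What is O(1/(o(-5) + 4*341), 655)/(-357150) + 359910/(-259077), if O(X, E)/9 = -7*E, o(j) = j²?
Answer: -2618912091/2056207790 ≈ -1.2737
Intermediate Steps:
O(X, E) = -63*E (O(X, E) = 9*(-7*E) = -63*E)
O(1/(o(-5) + 4*341), 655)/(-357150) + 359910/(-259077) = -63*655/(-357150) + 359910/(-259077) = -41265*(-1/357150) + 359910*(-1/259077) = 2751/23810 - 119970/86359 = -2618912091/2056207790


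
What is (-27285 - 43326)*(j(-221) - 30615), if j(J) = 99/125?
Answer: 270212480136/125 ≈ 2.1617e+9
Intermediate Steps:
j(J) = 99/125 (j(J) = 99*(1/125) = 99/125)
(-27285 - 43326)*(j(-221) - 30615) = (-27285 - 43326)*(99/125 - 30615) = -70611*(-3826776/125) = 270212480136/125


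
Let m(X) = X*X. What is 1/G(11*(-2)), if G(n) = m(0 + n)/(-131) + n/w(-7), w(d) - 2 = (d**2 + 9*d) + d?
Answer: -2489/6314 ≈ -0.39420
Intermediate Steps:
m(X) = X**2
w(d) = 2 + d**2 + 10*d (w(d) = 2 + ((d**2 + 9*d) + d) = 2 + (d**2 + 10*d) = 2 + d**2 + 10*d)
G(n) = -n/19 - n**2/131 (G(n) = (0 + n)**2/(-131) + n/(2 + (-7)**2 + 10*(-7)) = n**2*(-1/131) + n/(2 + 49 - 70) = -n**2/131 + n/(-19) = -n**2/131 + n*(-1/19) = -n**2/131 - n/19 = -n/19 - n**2/131)
1/G(11*(-2)) = 1/((11*(-2))*(-131 - 209*(-2))/2489) = 1/((1/2489)*(-22)*(-131 - 19*(-22))) = 1/((1/2489)*(-22)*(-131 + 418)) = 1/((1/2489)*(-22)*287) = 1/(-6314/2489) = -2489/6314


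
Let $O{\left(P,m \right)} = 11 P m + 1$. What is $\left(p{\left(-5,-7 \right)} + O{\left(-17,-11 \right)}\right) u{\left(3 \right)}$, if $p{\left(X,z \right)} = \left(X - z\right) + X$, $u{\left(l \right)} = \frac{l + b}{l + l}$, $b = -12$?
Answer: $- \frac{6165}{2} \approx -3082.5$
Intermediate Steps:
$u{\left(l \right)} = \frac{-12 + l}{2 l}$ ($u{\left(l \right)} = \frac{l - 12}{l + l} = \frac{-12 + l}{2 l}$)
$O{\left(P,m \right)} = 1 + 11 P m$ ($O{\left(P,m \right)} = 11 P m + 1 = 1 + 11 P m$)
$p{\left(X,z \right)} = - z + 2 X$
$\left(p{\left(-5,-7 \right)} + O{\left(-17,-11 \right)}\right) u{\left(3 \right)} = \left(\left(\left(-1\right) \left(-7\right) + 2 \left(-5\right)\right) + \left(1 + 11 \left(-17\right) \left(-11\right)\right)\right) \frac{-12 + 3}{2 \cdot 3} = \left(\left(7 - 10\right) + \left(1 + 2057\right)\right) \frac{1}{2} \cdot \frac{1}{3} \left(-9\right) = \left(-3 + 2058\right) \left(- \frac{3}{2}\right) = 2055 \left(- \frac{3}{2}\right) = - \frac{6165}{2}$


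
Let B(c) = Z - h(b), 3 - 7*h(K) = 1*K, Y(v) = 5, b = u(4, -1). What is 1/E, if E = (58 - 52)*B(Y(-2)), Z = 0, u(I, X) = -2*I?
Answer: -7/66 ≈ -0.10606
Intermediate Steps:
b = -8 (b = -2*4 = -8)
h(K) = 3/7 - K/7
B(c) = -11/7 (B(c) = 0 - (3/7 - ⅐*(-8)) = 0 - (3/7 + 8/7) = 0 - 1*11/7 = 0 - 11/7 = -11/7)
E = -66/7 (E = (58 - 52)*(-11/7) = 6*(-11/7) = -66/7 ≈ -9.4286)
1/E = 1/(-66/7) = -7/66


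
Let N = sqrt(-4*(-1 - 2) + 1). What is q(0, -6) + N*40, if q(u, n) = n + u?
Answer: -6 + 40*sqrt(13) ≈ 138.22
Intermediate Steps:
N = sqrt(13) (N = sqrt(-4*(-3) + 1) = sqrt(12 + 1) = sqrt(13) ≈ 3.6056)
q(0, -6) + N*40 = (-6 + 0) + sqrt(13)*40 = -6 + 40*sqrt(13)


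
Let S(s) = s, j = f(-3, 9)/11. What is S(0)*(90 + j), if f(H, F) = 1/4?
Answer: 0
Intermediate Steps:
f(H, F) = ¼ (f(H, F) = 1*(¼) = ¼)
j = 1/44 (j = (¼)/11 = (¼)*(1/11) = 1/44 ≈ 0.022727)
S(0)*(90 + j) = 0*(90 + 1/44) = 0*(3961/44) = 0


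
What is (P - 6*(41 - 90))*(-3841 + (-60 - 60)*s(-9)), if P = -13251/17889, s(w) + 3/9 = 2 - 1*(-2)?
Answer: -7486206105/5963 ≈ -1.2554e+6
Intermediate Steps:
s(w) = 11/3 (s(w) = -⅓ + (2 - 1*(-2)) = -⅓ + (2 + 2) = -⅓ + 4 = 11/3)
P = -4417/5963 (P = -13251*1/17889 = -4417/5963 ≈ -0.74073)
(P - 6*(41 - 90))*(-3841 + (-60 - 60)*s(-9)) = (-4417/5963 - 6*(41 - 90))*(-3841 + (-60 - 60)*(11/3)) = (-4417/5963 - 6*(-49))*(-3841 - 120*11/3) = (-4417/5963 + 294)*(-3841 - 440) = (1748705/5963)*(-4281) = -7486206105/5963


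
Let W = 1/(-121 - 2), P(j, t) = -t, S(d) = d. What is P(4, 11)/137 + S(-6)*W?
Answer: -177/5617 ≈ -0.031511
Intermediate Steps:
W = -1/123 (W = 1/(-123) = -1/123 ≈ -0.0081301)
P(4, 11)/137 + S(-6)*W = -1*11/137 - 6*(-1/123) = -11*1/137 + 2/41 = -11/137 + 2/41 = -177/5617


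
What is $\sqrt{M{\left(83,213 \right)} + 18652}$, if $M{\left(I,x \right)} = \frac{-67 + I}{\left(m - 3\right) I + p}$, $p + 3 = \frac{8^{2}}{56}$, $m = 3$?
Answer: $\frac{2 \sqrt{787683}}{13} \approx 136.54$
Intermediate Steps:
$p = - \frac{13}{7}$ ($p = -3 + \frac{8^{2}}{56} = -3 + 64 \cdot \frac{1}{56} = -3 + \frac{8}{7} = - \frac{13}{7} \approx -1.8571$)
$M{\left(I,x \right)} = \frac{469}{13} - \frac{7 I}{13}$ ($M{\left(I,x \right)} = \frac{-67 + I}{\left(3 - 3\right) I - \frac{13}{7}} = \frac{-67 + I}{0 I - \frac{13}{7}} = \frac{-67 + I}{0 - \frac{13}{7}} = \frac{-67 + I}{- \frac{13}{7}} = \left(-67 + I\right) \left(- \frac{7}{13}\right) = \frac{469}{13} - \frac{7 I}{13}$)
$\sqrt{M{\left(83,213 \right)} + 18652} = \sqrt{\left(\frac{469}{13} - \frac{581}{13}\right) + 18652} = \sqrt{- \frac{112}{13} + 18652} = \sqrt{\frac{242364}{13}} = \frac{2 \sqrt{787683}}{13}$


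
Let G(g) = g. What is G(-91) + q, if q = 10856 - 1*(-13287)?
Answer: 24052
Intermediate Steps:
q = 24143 (q = 10856 + 13287 = 24143)
G(-91) + q = -91 + 24143 = 24052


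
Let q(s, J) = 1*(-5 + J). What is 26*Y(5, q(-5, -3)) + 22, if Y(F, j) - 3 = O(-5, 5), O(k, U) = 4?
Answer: 204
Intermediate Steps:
q(s, J) = -5 + J
Y(F, j) = 7 (Y(F, j) = 3 + 4 = 7)
26*Y(5, q(-5, -3)) + 22 = 26*7 + 22 = 182 + 22 = 204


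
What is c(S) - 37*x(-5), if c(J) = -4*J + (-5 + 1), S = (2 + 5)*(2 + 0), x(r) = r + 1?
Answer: 88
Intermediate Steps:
x(r) = 1 + r
S = 14 (S = 7*2 = 14)
c(J) = -4 - 4*J (c(J) = -4*J - 4 = -4 - 4*J)
c(S) - 37*x(-5) = (-4 - 4*14) - 37*(1 - 5) = (-4 - 56) - 37*(-4) = -60 + 148 = 88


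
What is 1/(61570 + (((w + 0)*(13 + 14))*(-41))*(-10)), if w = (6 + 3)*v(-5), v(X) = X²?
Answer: 1/2552320 ≈ 3.9180e-7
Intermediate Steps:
w = 225 (w = (6 + 3)*(-5)² = 9*25 = 225)
1/(61570 + (((w + 0)*(13 + 14))*(-41))*(-10)) = 1/(61570 + (((225 + 0)*(13 + 14))*(-41))*(-10)) = 1/(61570 + ((225*27)*(-41))*(-10)) = 1/(61570 + (6075*(-41))*(-10)) = 1/(61570 - 249075*(-10)) = 1/(61570 + 2490750) = 1/2552320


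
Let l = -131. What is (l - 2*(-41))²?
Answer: 2401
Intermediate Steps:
(l - 2*(-41))² = (-131 - 2*(-41))² = (-131 + 82)² = (-49)² = 2401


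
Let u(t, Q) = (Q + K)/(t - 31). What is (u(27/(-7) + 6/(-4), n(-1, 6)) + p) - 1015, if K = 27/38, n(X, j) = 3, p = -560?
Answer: -15232812/9671 ≈ -1575.1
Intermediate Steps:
K = 27/38 (K = 27*(1/38) = 27/38 ≈ 0.71053)
u(t, Q) = (27/38 + Q)/(-31 + t) (u(t, Q) = (Q + 27/38)/(t - 31) = (27/38 + Q)/(-31 + t))
(u(27/(-7) + 6/(-4), n(-1, 6)) + p) - 1015 = ((27/38 + 3)/(-31 + (27/(-7) + 6/(-4))) - 560) - 1015 = ((141/38)/(-31 + (27*(-⅐) + 6*(-¼))) - 560) - 1015 = ((141/38)/(-31 + (-27/7 - 3/2)) - 560) - 1015 = ((141/38)/(-31 - 75/14) - 560) - 1015 = ((141/38)/(-509/14) - 560) - 1015 = (-14/509*141/38 - 560) - 1015 = (-987/9671 - 560) - 1015 = -5416747/9671 - 1015 = -15232812/9671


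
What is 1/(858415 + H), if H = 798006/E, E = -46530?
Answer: 705/605170484 ≈ 1.1650e-6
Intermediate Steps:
H = -12091/705 (H = 798006/(-46530) = 798006*(-1/46530) = -12091/705 ≈ -17.150)
1/(858415 + H) = 1/(858415 - 12091/705) = 1/(605170484/705) = 705/605170484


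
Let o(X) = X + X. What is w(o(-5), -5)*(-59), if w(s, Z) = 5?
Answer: -295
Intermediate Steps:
o(X) = 2*X
w(o(-5), -5)*(-59) = 5*(-59) = -295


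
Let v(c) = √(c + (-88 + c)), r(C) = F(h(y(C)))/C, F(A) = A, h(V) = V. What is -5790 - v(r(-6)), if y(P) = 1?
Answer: -5790 - I*√795/3 ≈ -5790.0 - 9.3986*I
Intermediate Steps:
r(C) = 1/C
v(c) = √(-88 + 2*c)
-5790 - v(r(-6)) = -5790 - √(-88 + 2/(-6)) = -5790 - √(-88 + 2*(-⅙)) = -5790 - √(-88 - ⅓) = -5790 - √(-265/3) = -5790 - I*√795/3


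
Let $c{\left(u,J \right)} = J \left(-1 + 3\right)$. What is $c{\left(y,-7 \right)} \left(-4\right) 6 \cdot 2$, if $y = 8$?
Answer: $672$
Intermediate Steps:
$c{\left(u,J \right)} = 2 J$ ($c{\left(u,J \right)} = J 2 = 2 J$)
$c{\left(y,-7 \right)} \left(-4\right) 6 \cdot 2 = 2 \left(-7\right) \left(-4\right) 6 \cdot 2 = - 14 \left(\left(-24\right) 2\right) = \left(-14\right) \left(-48\right) = 672$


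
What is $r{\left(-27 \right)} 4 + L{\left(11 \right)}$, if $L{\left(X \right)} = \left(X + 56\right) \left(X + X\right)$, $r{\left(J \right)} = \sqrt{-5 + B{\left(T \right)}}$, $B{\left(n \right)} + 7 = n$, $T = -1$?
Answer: $1474 + 4 i \sqrt{13} \approx 1474.0 + 14.422 i$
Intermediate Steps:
$B{\left(n \right)} = -7 + n$
$r{\left(J \right)} = i \sqrt{13}$ ($r{\left(J \right)} = \sqrt{-5 - 8} = \sqrt{-13} = i \sqrt{13}$)
$L{\left(X \right)} = 2 X \left(56 + X\right)$ ($L{\left(X \right)} = \left(56 + X\right) 2 X = 2 X \left(56 + X\right)$)
$r{\left(-27 \right)} 4 + L{\left(11 \right)} = i \sqrt{13} \cdot 4 + 2 \cdot 11 \left(56 + 11\right) = 4 i \sqrt{13} + 2 \cdot 11 \cdot 67 = 4 i \sqrt{13} + 1474 = 1474 + 4 i \sqrt{13}$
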